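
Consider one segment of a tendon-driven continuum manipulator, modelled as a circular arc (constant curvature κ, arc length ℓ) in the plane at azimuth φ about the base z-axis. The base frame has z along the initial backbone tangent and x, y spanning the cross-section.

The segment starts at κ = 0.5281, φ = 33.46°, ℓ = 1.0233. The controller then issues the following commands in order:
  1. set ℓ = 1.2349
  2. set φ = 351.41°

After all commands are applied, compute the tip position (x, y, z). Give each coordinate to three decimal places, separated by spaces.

0.384 -0.058 1.149

initial: κ=0.5281, φ=33.46°, ℓ=1.0233
cmd 1: set ℓ=1.2349 → (κ,φ,ℓ)=(0.5281,33.46°,1.2349) → tip=(0.3242,0.2143,1.1492)
cmd 2: set φ=351.41° → (κ,φ,ℓ)=(0.5281,351.41°,1.2349) → tip=(0.3842,-0.0580,1.1492)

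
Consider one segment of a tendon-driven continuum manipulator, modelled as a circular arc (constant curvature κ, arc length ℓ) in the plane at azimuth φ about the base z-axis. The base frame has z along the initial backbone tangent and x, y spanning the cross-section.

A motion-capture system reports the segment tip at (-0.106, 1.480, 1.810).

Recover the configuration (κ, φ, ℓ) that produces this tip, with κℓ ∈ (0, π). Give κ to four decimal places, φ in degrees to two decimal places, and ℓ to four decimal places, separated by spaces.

0.5418 94.10 2.5350

ρ = √(x²+y²) = √(-0.106² + 1.480²) = 1.48379
φ = atan2(y, x) mod 360° = atan2(1.480, -0.106) = 94.0966°
|p|² = ρ² + z² = 1.48379² + 1.810² = 5.47774
κ = 2ρ / |p|² = 2×1.48379 / 5.47774 = 0.54175
θ = 2·atan2(ρ, z) = 2·atan2(1.48379, 1.810) = 1.37337 rad
ℓ = θ/κ = 1.37337/0.54175 = 2.53504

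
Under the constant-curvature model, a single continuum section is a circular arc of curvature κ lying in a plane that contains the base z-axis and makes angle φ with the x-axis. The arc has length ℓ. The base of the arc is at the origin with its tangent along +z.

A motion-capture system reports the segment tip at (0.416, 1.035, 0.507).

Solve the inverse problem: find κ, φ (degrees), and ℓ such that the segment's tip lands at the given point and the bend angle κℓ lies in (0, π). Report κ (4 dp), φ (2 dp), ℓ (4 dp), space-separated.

ρ = √(x²+y²) = √(0.416² + 1.035²) = 1.11547
φ = atan2(y, x) mod 360° = atan2(1.035, 0.416) = 68.1032°
|p|² = ρ² + z² = 1.11547² + 0.507² = 1.50133
κ = 2ρ / |p|² = 2×1.11547 / 1.50133 = 1.48598
θ = 2·atan2(ρ, z) = 2·atan2(1.11547, 0.507) = 2.28839 rad
ℓ = θ/κ = 2.28839/1.48598 = 1.53998

1.4860 68.10 1.5400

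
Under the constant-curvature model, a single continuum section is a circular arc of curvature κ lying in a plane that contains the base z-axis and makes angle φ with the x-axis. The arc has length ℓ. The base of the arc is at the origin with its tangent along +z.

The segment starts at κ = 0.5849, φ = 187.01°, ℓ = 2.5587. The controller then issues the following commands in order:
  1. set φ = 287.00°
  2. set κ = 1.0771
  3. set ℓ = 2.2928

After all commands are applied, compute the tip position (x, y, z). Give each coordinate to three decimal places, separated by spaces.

initial: κ=0.5849, φ=187.01°, ℓ=2.5587
cmd 1: set φ=287.00° → (κ,φ,ℓ)=(0.5849,287.00°,2.5587) → tip=(0.4628,-1.5138,1.7050)
cmd 2: set κ=1.0771 → (κ,φ,ℓ)=(1.0771,287.00°,2.5587) → tip=(0.5230,-1.7105,0.3492)
cmd 3: set ℓ=2.2928 → (κ,φ,ℓ)=(1.0771,287.00°,2.2928) → tip=(0.4839,-1.5827,0.5780)

0.484 -1.583 0.578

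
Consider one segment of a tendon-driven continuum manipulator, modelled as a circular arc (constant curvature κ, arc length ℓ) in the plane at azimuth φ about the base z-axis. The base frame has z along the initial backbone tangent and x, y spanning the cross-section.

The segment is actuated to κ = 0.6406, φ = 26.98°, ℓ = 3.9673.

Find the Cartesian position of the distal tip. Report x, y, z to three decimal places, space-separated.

2.539 1.293 0.882

θ = κ·ℓ = 0.6406 × 3.9673 = 2.54145 rad
ρ = (1 − cos θ)/κ = (1 − -0.82526)/0.6406 = 2.84929
z = sin θ / κ = 0.56476/0.6406 = 0.88161
x = ρ cos φ = 2.84929 × cos(26.98°) = 2.53919
y = ρ sin φ = 2.84929 × sin(26.98°) = 1.29267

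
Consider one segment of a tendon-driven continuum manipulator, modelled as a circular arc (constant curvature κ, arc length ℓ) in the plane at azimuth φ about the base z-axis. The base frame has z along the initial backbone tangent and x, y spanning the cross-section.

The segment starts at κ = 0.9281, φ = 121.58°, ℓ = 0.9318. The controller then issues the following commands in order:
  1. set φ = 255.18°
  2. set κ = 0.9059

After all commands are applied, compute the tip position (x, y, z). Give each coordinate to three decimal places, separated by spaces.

-0.095 -0.358 0.825

initial: κ=0.9281, φ=121.58°, ℓ=0.9318
cmd 1: set φ=255.18° → (κ,φ,ℓ)=(0.9281,255.18°,0.9318) → tip=(-0.0968,-0.3658,0.8199)
cmd 2: set κ=0.9059 → (κ,φ,ℓ)=(0.9059,255.18°,0.9318) → tip=(-0.0948,-0.3581,0.8250)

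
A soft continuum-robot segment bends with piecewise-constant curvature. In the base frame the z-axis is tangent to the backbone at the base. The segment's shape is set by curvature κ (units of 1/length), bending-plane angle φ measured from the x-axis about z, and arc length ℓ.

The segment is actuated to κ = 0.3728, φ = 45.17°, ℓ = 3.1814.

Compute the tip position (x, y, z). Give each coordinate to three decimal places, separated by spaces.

θ = κ·ℓ = 0.3728 × 3.1814 = 1.18603 rad
ρ = (1 − cos θ)/κ = (1 − 0.37535)/0.3728 = 1.67557
z = sin θ / κ = 0.92688/0.3728 = 2.48628
x = ρ cos φ = 1.67557 × cos(45.17°) = 1.18129
y = ρ sin φ = 1.67557 × sin(45.17°) = 1.18832

1.181 1.188 2.486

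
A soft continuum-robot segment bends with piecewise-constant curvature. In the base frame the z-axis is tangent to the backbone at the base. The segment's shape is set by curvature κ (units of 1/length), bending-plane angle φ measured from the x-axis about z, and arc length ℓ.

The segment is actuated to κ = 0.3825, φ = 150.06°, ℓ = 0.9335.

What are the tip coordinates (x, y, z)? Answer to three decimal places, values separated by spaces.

θ = κ·ℓ = 0.3825 × 0.9335 = 0.35706 rad
ρ = (1 − cos θ)/κ = (1 − 0.93693)/0.3825 = 0.16490
z = sin θ / κ = 0.34952/0.3825 = 0.91379
x = ρ cos φ = 0.16490 × cos(150.06°) = -0.14289
y = ρ sin φ = 0.16490 × sin(150.06°) = 0.08230

-0.143 0.082 0.914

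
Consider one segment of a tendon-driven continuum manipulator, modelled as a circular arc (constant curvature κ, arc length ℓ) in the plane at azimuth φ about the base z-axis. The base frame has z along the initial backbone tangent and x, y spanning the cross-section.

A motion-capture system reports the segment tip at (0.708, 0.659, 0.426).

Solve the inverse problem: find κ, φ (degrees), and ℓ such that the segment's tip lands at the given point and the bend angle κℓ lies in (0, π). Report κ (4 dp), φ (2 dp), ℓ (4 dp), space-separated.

1.7318 42.95 1.3349

ρ = √(x²+y²) = √(0.708² + 0.659²) = 0.96724
φ = atan2(y, x) mod 360° = atan2(0.659, 0.708) = 42.9471°
|p|² = ρ² + z² = 0.96724² + 0.426² = 1.11702
κ = 2ρ / |p|² = 2×0.96724 / 1.11702 = 1.73181
θ = 2·atan2(ρ, z) = 2·atan2(0.96724, 0.426) = 2.31186 rad
ℓ = θ/κ = 2.31186/1.73181 = 1.33494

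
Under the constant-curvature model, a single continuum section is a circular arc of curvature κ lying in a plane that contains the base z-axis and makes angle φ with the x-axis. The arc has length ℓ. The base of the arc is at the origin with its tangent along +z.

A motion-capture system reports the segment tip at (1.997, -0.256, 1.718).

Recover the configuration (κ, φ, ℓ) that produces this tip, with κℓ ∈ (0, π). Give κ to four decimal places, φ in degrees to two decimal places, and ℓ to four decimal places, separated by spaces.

ρ = √(x²+y²) = √(1.997² + -0.256²) = 2.01334
φ = atan2(y, x) mod 360° = atan2(-0.256, 1.997) = 352.6950°
|p|² = ρ² + z² = 2.01334² + 1.718² = 7.00507
κ = 2ρ / |p|² = 2×2.01334 / 7.00507 = 0.57482
θ = 2·atan2(ρ, z) = 2·atan2(2.01334, 1.718) = 1.72877 rad
ℓ = θ/κ = 1.72877/0.57482 = 3.00748

0.5748 352.69 3.0075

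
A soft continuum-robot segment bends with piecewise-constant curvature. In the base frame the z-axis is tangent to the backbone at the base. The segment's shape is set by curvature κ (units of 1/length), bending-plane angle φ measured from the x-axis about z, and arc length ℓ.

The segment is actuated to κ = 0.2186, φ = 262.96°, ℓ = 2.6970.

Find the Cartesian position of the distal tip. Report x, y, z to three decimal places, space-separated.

-0.095 -0.766 2.543

θ = κ·ℓ = 0.2186 × 2.6970 = 0.58956 rad
ρ = (1 − cos θ)/κ = (1 − 0.83118)/0.2186 = 0.77226
z = sin θ / κ = 0.55600/0.2186 = 2.54345
x = ρ cos φ = 0.77226 × cos(262.96°) = -0.09465
y = ρ sin φ = 0.77226 × sin(262.96°) = -0.76644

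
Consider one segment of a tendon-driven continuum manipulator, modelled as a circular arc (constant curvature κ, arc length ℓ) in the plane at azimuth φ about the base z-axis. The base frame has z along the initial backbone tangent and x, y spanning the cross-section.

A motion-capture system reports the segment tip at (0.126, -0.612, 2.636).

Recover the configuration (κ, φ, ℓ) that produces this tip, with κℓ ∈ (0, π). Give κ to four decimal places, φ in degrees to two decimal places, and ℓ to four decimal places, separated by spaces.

0.1703 281.63 2.7337

ρ = √(x²+y²) = √(0.126² + -0.612²) = 0.62484
φ = atan2(y, x) mod 360° = atan2(-0.612, 0.126) = 281.6336°
|p|² = ρ² + z² = 0.62484² + 2.636² = 7.33892
κ = 2ρ / |p|² = 2×0.62484 / 7.33892 = 0.17028
θ = 2·atan2(ρ, z) = 2·atan2(0.62484, 2.636) = 0.46549 rad
ℓ = θ/κ = 0.46549/0.17028 = 2.73366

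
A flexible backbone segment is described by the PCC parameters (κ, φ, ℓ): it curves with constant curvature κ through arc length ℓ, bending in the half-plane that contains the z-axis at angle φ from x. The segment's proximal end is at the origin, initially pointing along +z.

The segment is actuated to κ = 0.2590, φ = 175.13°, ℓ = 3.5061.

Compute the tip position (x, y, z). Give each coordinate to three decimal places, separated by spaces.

-1.480 0.126 3.044

θ = κ·ℓ = 0.2590 × 3.5061 = 0.90808 rad
ρ = (1 − cos θ)/κ = (1 − 0.61526)/0.2590 = 1.48548
z = sin θ / κ = 0.78832/0.2590 = 3.04372
x = ρ cos φ = 1.48548 × cos(175.13°) = -1.48012
y = ρ sin φ = 1.48548 × sin(175.13°) = 0.12611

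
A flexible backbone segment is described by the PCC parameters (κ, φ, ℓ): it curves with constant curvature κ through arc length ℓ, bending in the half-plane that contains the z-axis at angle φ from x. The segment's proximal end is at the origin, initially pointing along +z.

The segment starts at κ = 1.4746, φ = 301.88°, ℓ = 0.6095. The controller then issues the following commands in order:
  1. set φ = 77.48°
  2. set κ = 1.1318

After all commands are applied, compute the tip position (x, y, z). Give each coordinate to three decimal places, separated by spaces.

0.044 0.197 0.562

initial: κ=1.4746, φ=301.88°, ℓ=0.6095
cmd 1: set φ=77.48° → (κ,φ,ℓ)=(1.4746,77.48°,0.6095) → tip=(0.0555,0.2499,0.5307)
cmd 2: set κ=1.1318 → (κ,φ,ℓ)=(1.1318,77.48°,0.6095) → tip=(0.0438,0.1972,0.5623)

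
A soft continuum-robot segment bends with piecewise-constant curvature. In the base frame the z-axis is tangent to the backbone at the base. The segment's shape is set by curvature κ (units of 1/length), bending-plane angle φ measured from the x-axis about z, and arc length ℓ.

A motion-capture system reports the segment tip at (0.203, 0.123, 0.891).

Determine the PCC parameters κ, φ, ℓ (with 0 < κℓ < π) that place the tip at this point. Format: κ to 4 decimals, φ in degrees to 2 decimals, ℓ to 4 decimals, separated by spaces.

ρ = √(x²+y²) = √(0.203² + 0.123²) = 0.23736
φ = atan2(y, x) mod 360° = atan2(0.123, 0.203) = 31.2121°
|p|² = ρ² + z² = 0.23736² + 0.891² = 0.85022
κ = 2ρ / |p|² = 2×0.23736 / 0.85022 = 0.55834
θ = 2·atan2(ρ, z) = 2·atan2(0.23736, 0.891) = 0.52069 rad
ℓ = θ/κ = 0.52069/0.55834 = 0.93257

0.5583 31.21 0.9326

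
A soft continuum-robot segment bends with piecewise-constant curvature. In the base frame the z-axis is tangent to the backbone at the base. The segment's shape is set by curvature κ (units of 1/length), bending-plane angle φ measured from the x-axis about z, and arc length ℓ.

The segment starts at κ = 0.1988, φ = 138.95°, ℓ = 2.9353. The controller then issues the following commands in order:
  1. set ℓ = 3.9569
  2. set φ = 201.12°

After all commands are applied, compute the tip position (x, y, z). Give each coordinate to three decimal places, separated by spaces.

initial: κ=0.1988, φ=138.95°, ℓ=2.9353
cmd 1: set ℓ=3.9569 → (κ,φ,ℓ)=(0.1988,138.95°,3.9569) → tip=(-1.1144,0.9704,3.5613)
cmd 2: set φ=201.12° → (κ,φ,ℓ)=(0.1988,201.12°,3.9569) → tip=(-1.3784,-0.5324,3.5613)

-1.378 -0.532 3.561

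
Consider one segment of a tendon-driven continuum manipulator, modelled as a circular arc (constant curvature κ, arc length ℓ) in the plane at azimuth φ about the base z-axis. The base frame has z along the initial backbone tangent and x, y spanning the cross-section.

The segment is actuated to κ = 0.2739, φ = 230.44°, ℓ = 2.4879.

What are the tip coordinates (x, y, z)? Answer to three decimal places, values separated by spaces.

-0.519 -0.629 2.300

θ = κ·ℓ = 0.2739 × 2.4879 = 0.68144 rad
ρ = (1 − cos θ)/κ = (1 − 0.77667)/0.2739 = 0.81537
z = sin θ / κ = 0.62991/0.2739 = 2.29978
x = ρ cos φ = 0.81537 × cos(230.44°) = -0.51930
y = ρ sin φ = 0.81537 × sin(230.44°) = -0.62862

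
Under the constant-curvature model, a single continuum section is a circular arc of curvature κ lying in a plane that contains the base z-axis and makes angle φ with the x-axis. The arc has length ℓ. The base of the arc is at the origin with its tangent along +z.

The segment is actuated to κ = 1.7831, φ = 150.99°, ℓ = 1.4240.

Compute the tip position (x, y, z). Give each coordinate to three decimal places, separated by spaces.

θ = κ·ℓ = 1.7831 × 1.4240 = 2.53913 rad
ρ = (1 − cos θ)/κ = (1 − -0.82395)/1.7831 = 1.02291
z = sin θ / κ = 0.56667/1.7831 = 0.31780
x = ρ cos φ = 1.02291 × cos(150.99°) = -0.89457
y = ρ sin φ = 1.02291 × sin(150.99°) = 0.49607

-0.895 0.496 0.318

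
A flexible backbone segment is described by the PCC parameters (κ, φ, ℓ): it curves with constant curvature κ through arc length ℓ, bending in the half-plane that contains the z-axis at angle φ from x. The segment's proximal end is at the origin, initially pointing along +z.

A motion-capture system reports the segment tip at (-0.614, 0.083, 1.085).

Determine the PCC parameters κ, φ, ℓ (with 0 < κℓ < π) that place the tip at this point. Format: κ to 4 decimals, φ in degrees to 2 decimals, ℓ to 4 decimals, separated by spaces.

0.7938 172.30 1.3073

ρ = √(x²+y²) = √(-0.614² + 0.083²) = 0.61958
φ = atan2(y, x) mod 360° = atan2(0.083, -0.614) = 172.3015°
|p|² = ρ² + z² = 0.61958² + 1.085² = 1.56111
κ = 2ρ / |p|² = 2×0.61958 / 1.56111 = 0.79377
θ = 2·atan2(ρ, z) = 2·atan2(0.61958, 1.085) = 1.03771 rad
ℓ = θ/κ = 1.03771/0.79377 = 1.30732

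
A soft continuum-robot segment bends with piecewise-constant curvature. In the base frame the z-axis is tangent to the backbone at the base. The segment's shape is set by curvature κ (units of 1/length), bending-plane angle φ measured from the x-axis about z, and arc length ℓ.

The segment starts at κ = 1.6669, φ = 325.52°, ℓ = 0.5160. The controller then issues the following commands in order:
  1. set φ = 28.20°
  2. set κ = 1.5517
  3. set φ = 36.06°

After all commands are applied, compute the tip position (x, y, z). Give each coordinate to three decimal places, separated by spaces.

initial: κ=1.6669, φ=325.52°, ℓ=0.5160
cmd 1: set φ=28.20° → (κ,φ,ℓ)=(1.6669,28.20°,0.5160) → tip=(0.1838,0.0986,0.4547)
cmd 2: set κ=1.5517 → (κ,φ,ℓ)=(1.5517,28.20°,0.5160) → tip=(0.1725,0.0925,0.4626)
cmd 3: set φ=36.06° → (κ,φ,ℓ)=(1.5517,36.06°,0.5160) → tip=(0.1583,0.1152,0.4626)

0.158 0.115 0.463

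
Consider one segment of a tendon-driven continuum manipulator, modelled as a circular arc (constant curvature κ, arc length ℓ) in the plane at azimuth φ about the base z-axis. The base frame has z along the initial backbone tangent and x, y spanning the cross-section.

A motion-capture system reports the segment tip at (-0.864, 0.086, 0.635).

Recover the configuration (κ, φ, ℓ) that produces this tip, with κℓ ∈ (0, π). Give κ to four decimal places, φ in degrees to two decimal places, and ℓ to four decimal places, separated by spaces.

ρ = √(x²+y²) = √(-0.864² + 0.086²) = 0.86827
φ = atan2(y, x) mod 360° = atan2(0.086, -0.864) = 174.3157°
|p|² = ρ² + z² = 0.86827² + 0.635² = 1.15712
κ = 2ρ / |p|² = 2×0.86827 / 1.15712 = 1.50075
θ = 2·atan2(ρ, z) = 2·atan2(0.86827, 0.635) = 1.87869 rad
ℓ = θ/κ = 1.87869/1.50075 = 1.25184

1.5007 174.32 1.2518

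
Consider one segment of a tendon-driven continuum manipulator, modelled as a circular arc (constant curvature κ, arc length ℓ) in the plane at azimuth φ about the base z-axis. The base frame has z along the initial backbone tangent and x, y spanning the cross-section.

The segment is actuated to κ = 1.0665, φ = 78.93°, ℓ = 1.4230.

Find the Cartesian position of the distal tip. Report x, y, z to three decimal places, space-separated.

0.170 0.871 0.936

θ = κ·ℓ = 1.0665 × 1.4230 = 1.51763 rad
ρ = (1 − cos θ)/κ = (1 − 0.05314)/1.0665 = 0.88782
z = sin θ / κ = 0.99859/1.0665 = 0.93632
x = ρ cos φ = 0.88782 × cos(78.93°) = 0.17047
y = ρ sin φ = 0.88782 × sin(78.93°) = 0.87130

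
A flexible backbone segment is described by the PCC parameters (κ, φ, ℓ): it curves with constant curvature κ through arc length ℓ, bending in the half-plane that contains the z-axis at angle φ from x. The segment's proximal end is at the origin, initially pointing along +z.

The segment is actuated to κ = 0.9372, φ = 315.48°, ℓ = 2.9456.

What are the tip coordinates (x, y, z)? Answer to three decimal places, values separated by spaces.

θ = κ·ℓ = 0.9372 × 2.9456 = 2.76062 rad
ρ = (1 − cos θ)/κ = (1 − -0.92830)/0.9372 = 2.05751
z = sin θ / κ = 0.37183/0.9372 = 0.39674
x = ρ cos φ = 2.05751 × cos(315.48°) = 1.46702
y = ρ sin φ = 2.05751 × sin(315.48°) = -1.44264

1.467 -1.443 0.397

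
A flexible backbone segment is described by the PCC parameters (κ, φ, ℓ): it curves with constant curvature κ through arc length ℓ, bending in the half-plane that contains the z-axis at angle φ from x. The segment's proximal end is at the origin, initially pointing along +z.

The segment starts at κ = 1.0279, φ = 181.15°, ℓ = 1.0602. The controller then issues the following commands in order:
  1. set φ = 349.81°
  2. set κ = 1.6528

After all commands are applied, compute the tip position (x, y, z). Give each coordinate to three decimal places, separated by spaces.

0.703 -0.126 0.595

initial: κ=1.0279, φ=181.15°, ℓ=1.0602
cmd 1: set φ=349.81° → (κ,φ,ℓ)=(1.0279,349.81°,1.0602) → tip=(0.5145,-0.0925,0.8625)
cmd 2: set κ=1.6528 → (κ,φ,ℓ)=(1.6528,349.81°,1.0602) → tip=(0.7030,-0.1264,0.5951)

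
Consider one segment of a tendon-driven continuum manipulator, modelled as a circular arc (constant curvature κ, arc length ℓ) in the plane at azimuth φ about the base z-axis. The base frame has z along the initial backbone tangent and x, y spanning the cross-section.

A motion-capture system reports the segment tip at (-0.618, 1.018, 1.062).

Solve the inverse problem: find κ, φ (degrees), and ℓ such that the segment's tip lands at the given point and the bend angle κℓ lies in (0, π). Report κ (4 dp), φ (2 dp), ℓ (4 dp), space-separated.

0.9355 121.26 1.8013

ρ = √(x²+y²) = √(-0.618² + 1.018²) = 1.19090
φ = atan2(y, x) mod 360° = atan2(1.018, -0.618) = 121.2608°
|p|² = ρ² + z² = 1.19090² + 1.062² = 2.54609
κ = 2ρ / |p|² = 2×1.19090 / 2.54609 = 0.93547
θ = 2·atan2(ρ, z) = 2·atan2(1.19090, 1.062) = 1.68510 rad
ℓ = θ/κ = 1.68510/0.93547 = 1.80134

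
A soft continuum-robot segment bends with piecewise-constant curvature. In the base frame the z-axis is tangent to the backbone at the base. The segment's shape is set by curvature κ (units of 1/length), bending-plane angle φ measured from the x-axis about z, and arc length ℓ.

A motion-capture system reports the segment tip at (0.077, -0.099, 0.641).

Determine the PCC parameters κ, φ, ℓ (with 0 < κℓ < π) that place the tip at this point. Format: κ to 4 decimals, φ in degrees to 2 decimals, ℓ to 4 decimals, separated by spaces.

0.5880 307.87 0.6572

ρ = √(x²+y²) = √(0.077² + -0.099²) = 0.12542
φ = atan2(y, x) mod 360° = atan2(-0.099, 0.077) = 307.8750°
|p|² = ρ² + z² = 0.12542² + 0.641² = 0.42661
κ = 2ρ / |p|² = 2×0.12542 / 0.42661 = 0.58798
θ = 2·atan2(ρ, z) = 2·atan2(0.12542, 0.641) = 0.38644 rad
ℓ = θ/κ = 0.38644/0.58798 = 0.65724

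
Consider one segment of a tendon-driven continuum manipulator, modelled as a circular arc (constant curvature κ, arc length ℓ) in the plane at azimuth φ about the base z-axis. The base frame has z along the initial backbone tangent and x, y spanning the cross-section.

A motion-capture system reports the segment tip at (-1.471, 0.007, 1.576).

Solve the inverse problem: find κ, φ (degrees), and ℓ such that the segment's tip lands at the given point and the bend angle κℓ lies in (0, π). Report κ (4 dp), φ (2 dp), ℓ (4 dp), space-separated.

ρ = √(x²+y²) = √(-1.471² + 0.007²) = 1.47102
φ = atan2(y, x) mod 360° = atan2(0.007, -1.471) = 179.7274°
|p|² = ρ² + z² = 1.47102² + 1.576² = 4.64767
κ = 2ρ / |p|² = 2×1.47102 / 4.64767 = 0.63301
θ = 2·atan2(ρ, z) = 2·atan2(1.47102, 1.576) = 1.50191 rad
ℓ = θ/κ = 1.50191/0.63301 = 2.37264

0.6330 179.73 2.3726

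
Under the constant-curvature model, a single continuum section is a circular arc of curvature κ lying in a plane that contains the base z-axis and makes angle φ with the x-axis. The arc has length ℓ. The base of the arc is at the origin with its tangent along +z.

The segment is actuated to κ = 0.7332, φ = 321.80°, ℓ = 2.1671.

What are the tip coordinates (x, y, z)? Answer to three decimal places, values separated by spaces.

1.091 -0.859 1.364

θ = κ·ℓ = 0.7332 × 2.1671 = 1.58892 rad
ρ = (1 − cos θ)/κ = (1 − -0.01812)/0.7332 = 1.38860
z = sin θ / κ = 0.99984/0.7332 = 1.36366
x = ρ cos φ = 1.38860 × cos(321.80°) = 1.09124
y = ρ sin φ = 1.38860 × sin(321.80°) = -0.85872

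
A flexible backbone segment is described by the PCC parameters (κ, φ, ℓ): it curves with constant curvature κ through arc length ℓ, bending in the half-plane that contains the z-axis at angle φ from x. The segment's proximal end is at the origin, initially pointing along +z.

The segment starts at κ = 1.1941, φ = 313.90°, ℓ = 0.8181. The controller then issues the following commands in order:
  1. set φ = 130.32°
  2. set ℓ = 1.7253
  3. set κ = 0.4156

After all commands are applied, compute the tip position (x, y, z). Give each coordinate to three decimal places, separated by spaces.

-0.383 0.452 1.581

initial: κ=1.1941, φ=313.90°, ℓ=0.8181
cmd 1: set φ=130.32° → (κ,φ,ℓ)=(1.1941,130.32°,0.8181) → tip=(-0.2386,0.2812,0.6940)
cmd 2: set ℓ=1.7253 → (κ,φ,ℓ)=(1.1941,130.32°,1.7253) → tip=(-0.7966,0.9387,0.7392)
cmd 3: set κ=0.4156 → (κ,φ,ℓ)=(0.4156,130.32°,1.7253) → tip=(-0.3834,0.4517,1.5812)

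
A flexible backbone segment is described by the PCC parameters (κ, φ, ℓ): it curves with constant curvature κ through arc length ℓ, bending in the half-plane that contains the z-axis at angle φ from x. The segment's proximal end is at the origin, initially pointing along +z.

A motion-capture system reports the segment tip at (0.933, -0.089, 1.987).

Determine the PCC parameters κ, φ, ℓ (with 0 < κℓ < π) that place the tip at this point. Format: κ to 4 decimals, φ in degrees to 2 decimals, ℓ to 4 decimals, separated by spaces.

ρ = √(x²+y²) = √(0.933² + -0.089²) = 0.93724
φ = atan2(y, x) mod 360° = atan2(-0.089, 0.933) = 354.5510°
|p|² = ρ² + z² = 0.93724² + 1.987² = 4.82658
κ = 2ρ / |p|² = 2×0.93724 / 4.82658 = 0.38836
θ = 2·atan2(ρ, z) = 2·atan2(0.93724, 1.987) = 0.88148 rad
ℓ = θ/κ = 0.88148/0.38836 = 2.26972

0.3884 354.55 2.2697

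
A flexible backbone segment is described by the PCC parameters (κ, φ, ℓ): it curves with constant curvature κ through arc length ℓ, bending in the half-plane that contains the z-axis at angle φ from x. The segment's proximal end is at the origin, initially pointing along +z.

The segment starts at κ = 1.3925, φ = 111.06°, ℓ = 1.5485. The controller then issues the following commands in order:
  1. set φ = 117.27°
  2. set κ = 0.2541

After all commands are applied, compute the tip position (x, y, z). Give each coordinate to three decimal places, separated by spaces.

initial: κ=1.3925, φ=111.06°, ℓ=1.5485
cmd 1: set φ=117.27° → (κ,φ,ℓ)=(1.3925,117.27°,1.5485) → tip=(-0.5109,0.9911,0.5985)
cmd 2: set κ=0.2541 → (κ,φ,ℓ)=(0.2541,117.27°,1.5485) → tip=(-0.1378,0.2673,1.5089)

-0.138 0.267 1.509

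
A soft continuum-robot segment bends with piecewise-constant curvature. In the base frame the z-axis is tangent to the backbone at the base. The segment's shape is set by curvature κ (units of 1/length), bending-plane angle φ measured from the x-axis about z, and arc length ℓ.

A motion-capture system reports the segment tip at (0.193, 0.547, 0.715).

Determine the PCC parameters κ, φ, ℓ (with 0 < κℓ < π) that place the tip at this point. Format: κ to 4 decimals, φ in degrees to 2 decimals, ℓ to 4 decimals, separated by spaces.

1.3686 70.57 0.9960

ρ = √(x²+y²) = √(0.193² + 0.547²) = 0.58005
φ = atan2(y, x) mod 360° = atan2(0.547, 0.193) = 70.5654°
|p|² = ρ² + z² = 0.58005² + 0.715² = 0.84768
κ = 2ρ / |p|² = 2×0.58005 / 0.84768 = 1.36855
θ = 2·atan2(ρ, z) = 2·atan2(0.58005, 0.715) = 1.36314 rad
ℓ = θ/κ = 1.36314/1.36855 = 0.99604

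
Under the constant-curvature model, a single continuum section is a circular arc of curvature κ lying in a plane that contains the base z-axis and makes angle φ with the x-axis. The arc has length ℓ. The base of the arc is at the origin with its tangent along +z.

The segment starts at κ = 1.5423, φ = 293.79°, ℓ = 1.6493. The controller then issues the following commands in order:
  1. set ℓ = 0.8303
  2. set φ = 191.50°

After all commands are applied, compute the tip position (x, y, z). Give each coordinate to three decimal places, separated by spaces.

-0.454 -0.092 0.621

initial: κ=1.5423, φ=293.79°, ℓ=1.6493
cmd 1: set ℓ=0.8303 → (κ,φ,ℓ)=(1.5423,293.79°,0.8303) → tip=(0.1867,-0.4235,0.6213)
cmd 2: set φ=191.50° → (κ,φ,ℓ)=(1.5423,191.50°,0.8303) → tip=(-0.4535,-0.0923,0.6213)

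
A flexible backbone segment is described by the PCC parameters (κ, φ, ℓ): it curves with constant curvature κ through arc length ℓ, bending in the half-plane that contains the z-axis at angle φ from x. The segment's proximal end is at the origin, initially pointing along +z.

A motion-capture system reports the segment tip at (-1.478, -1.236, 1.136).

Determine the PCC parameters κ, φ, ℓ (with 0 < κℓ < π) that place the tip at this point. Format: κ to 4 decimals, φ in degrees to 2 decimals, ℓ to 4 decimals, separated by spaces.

ρ = √(x²+y²) = √(-1.478² + -1.236²) = 1.92670
φ = atan2(y, x) mod 360° = atan2(-1.236, -1.478) = 219.9046°
|p|² = ρ² + z² = 1.92670² + 1.136² = 5.00268
κ = 2ρ / |p|² = 2×1.92670 / 5.00268 = 0.77027
θ = 2·atan2(ρ, z) = 2·atan2(1.92670, 1.136) = 2.07611 rad
ℓ = θ/κ = 2.07611/0.77027 = 2.69530

0.7703 219.90 2.6953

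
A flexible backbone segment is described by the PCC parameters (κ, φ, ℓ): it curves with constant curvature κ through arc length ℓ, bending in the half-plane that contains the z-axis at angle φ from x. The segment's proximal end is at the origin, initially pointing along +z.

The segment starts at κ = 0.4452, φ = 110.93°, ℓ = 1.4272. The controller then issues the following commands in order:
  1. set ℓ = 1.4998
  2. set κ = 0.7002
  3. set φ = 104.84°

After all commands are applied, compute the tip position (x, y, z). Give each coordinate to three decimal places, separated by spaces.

-0.184 0.694 1.239

initial: κ=0.4452, φ=110.93°, ℓ=1.4272
cmd 1: set ℓ=1.4998 → (κ,φ,ℓ)=(0.4452,110.93°,1.4998) → tip=(-0.1723,0.4506,1.3908)
cmd 2: set κ=0.7002 → (κ,φ,ℓ)=(0.7002,110.93°,1.4998) → tip=(-0.2564,0.6704,1.2389)
cmd 3: set φ=104.84° → (κ,φ,ℓ)=(0.7002,104.84°,1.4998) → tip=(-0.1838,0.6938,1.2389)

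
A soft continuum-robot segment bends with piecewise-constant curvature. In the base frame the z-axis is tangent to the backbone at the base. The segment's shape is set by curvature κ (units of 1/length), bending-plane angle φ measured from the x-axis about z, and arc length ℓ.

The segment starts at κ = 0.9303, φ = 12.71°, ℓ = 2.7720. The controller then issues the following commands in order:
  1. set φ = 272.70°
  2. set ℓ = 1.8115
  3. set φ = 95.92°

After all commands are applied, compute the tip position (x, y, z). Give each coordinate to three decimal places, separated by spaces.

-0.124 1.191 1.068

initial: κ=0.9303, φ=12.71°, ℓ=2.7720
cmd 1: set φ=272.70° → (κ,φ,ℓ)=(0.9303,272.70°,2.7720) → tip=(0.0935,-1.9818,0.5735)
cmd 2: set ℓ=1.8115 → (κ,φ,ℓ)=(0.9303,272.70°,1.8115) → tip=(0.0564,-1.1963,1.0679)
cmd 3: set φ=95.92° → (κ,φ,ℓ)=(0.9303,95.92°,1.8115) → tip=(-0.1235,1.1913,1.0679)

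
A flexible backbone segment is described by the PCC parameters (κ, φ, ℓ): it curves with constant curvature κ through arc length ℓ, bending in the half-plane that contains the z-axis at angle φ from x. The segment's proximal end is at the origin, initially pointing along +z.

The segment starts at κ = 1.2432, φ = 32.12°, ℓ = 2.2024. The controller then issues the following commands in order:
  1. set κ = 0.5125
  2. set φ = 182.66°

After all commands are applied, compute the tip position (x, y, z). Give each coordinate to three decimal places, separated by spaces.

-1.115 -0.052 1.764

initial: κ=1.2432, φ=32.12°, ℓ=2.2024
cmd 1: set κ=0.5125 → (κ,φ,ℓ)=(0.5125,32.12°,2.2024) → tip=(0.9456,0.5936,1.7636)
cmd 2: set φ=182.66° → (κ,φ,ℓ)=(0.5125,182.66°,2.2024) → tip=(-1.1153,-0.0518,1.7636)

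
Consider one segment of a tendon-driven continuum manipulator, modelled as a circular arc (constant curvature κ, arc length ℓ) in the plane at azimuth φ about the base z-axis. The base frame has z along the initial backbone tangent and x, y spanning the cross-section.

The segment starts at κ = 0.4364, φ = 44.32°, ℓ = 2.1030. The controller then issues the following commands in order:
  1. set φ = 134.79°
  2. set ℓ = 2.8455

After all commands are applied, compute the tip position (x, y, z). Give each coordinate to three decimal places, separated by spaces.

initial: κ=0.4364, φ=44.32°, ℓ=2.1030
cmd 1: set φ=134.79° → (κ,φ,ℓ)=(0.4364,134.79°,2.1030) → tip=(-0.6335,0.6381,1.8200)
cmd 2: set ℓ=2.8455 → (κ,φ,ℓ)=(0.4364,134.79°,2.8455) → tip=(-1.0927,1.1008,2.1686)

-1.093 1.101 2.169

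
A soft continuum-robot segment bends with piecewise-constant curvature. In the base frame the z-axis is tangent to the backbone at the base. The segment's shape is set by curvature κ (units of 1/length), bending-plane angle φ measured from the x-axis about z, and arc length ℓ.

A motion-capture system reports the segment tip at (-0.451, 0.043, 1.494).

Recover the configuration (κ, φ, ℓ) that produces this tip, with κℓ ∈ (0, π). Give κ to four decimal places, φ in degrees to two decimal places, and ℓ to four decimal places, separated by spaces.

0.3718 174.55 1.5840

ρ = √(x²+y²) = √(-0.451² + 0.043²) = 0.45305
φ = atan2(y, x) mod 360° = atan2(0.043, -0.451) = 174.5537°
|p|² = ρ² + z² = 0.45305² + 1.494² = 2.43729
κ = 2ρ / |p|² = 2×0.45305 / 2.43729 = 0.37176
θ = 2·atan2(ρ, z) = 2·atan2(0.45305, 1.494) = 0.58886 rad
ℓ = θ/κ = 0.58886/0.37176 = 1.58397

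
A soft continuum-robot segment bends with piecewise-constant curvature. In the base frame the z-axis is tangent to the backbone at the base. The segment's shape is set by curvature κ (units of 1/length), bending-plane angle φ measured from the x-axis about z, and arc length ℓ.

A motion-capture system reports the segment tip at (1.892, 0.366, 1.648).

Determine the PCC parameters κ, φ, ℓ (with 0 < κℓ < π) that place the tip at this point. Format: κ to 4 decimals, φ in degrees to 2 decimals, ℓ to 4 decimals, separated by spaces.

0.5994 10.95 2.8803

ρ = √(x²+y²) = √(1.892² + 0.366²) = 1.92708
φ = atan2(y, x) mod 360° = atan2(0.366, 1.892) = 10.9484°
|p|² = ρ² + z² = 1.92708² + 1.648² = 6.42952
κ = 2ρ / |p|² = 2×1.92708 / 6.42952 = 0.59945
θ = 2·atan2(ρ, z) = 2·atan2(1.92708, 1.648) = 1.72660 rad
ℓ = θ/κ = 1.72660/0.59945 = 2.88033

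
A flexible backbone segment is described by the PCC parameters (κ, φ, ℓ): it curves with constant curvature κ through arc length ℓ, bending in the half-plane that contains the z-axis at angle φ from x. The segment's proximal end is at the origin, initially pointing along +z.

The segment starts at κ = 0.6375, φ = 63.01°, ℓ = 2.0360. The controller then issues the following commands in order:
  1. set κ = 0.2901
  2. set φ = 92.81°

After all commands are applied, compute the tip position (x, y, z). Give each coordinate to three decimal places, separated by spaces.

initial: κ=0.6375, φ=63.01°, ℓ=2.0360
cmd 1: set κ=0.2901 → (κ,φ,ℓ)=(0.2901,63.01°,2.0360) → tip=(0.2650,0.5204,1.9197)
cmd 2: set φ=92.81° → (κ,φ,ℓ)=(0.2901,92.81°,2.0360) → tip=(-0.0286,0.5833,1.9197)

-0.029 0.583 1.920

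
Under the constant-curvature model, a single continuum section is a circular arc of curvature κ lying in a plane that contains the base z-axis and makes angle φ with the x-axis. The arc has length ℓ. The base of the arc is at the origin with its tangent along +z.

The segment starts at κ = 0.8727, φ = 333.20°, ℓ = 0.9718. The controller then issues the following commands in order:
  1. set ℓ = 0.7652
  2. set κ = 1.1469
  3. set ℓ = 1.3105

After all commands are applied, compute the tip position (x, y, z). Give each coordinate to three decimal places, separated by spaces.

0.726 -0.366 0.870

initial: κ=0.8727, φ=333.20°, ℓ=0.9718
cmd 1: set ℓ=0.7652 → (κ,φ,ℓ)=(0.8727,333.20°,0.7652) → tip=(0.2197,-0.1110,0.7096)
cmd 2: set κ=1.1469 → (κ,φ,ℓ)=(1.1469,333.20°,0.7652) → tip=(0.2810,-0.1419,0.6707)
cmd 3: set ℓ=1.3105 → (κ,φ,ℓ)=(1.1469,333.20°,1.3105) → tip=(0.7255,-0.3665,0.8699)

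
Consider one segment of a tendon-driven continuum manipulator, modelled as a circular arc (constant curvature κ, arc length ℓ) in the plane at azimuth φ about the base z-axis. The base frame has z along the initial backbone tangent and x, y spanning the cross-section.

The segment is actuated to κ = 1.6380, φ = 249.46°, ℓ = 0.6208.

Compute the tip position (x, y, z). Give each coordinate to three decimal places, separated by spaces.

θ = κ·ℓ = 1.6380 × 0.6208 = 1.01687 rad
ρ = (1 − cos θ)/κ = (1 − 0.52603)/1.6380 = 0.28936
z = sin θ / κ = 0.85047/1.6380 = 0.51921
x = ρ cos φ = 0.28936 × cos(249.46°) = -0.10152
y = ρ sin φ = 0.28936 × sin(249.46°) = -0.27096

-0.102 -0.271 0.519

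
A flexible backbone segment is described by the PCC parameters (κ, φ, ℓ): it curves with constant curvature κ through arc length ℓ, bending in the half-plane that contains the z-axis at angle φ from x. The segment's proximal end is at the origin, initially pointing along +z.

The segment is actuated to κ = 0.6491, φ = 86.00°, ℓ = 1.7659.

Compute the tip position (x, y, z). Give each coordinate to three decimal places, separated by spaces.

0.063 0.904 1.404

θ = κ·ℓ = 0.6491 × 1.7659 = 1.14625 rad
ρ = (1 − cos θ)/κ = (1 − 0.41191)/0.6491 = 0.90601
z = sin θ / κ = 0.91122/0.6491 = 1.40383
x = ρ cos φ = 0.90601 × cos(86.00°) = 0.06320
y = ρ sin φ = 0.90601 × sin(86.00°) = 0.90380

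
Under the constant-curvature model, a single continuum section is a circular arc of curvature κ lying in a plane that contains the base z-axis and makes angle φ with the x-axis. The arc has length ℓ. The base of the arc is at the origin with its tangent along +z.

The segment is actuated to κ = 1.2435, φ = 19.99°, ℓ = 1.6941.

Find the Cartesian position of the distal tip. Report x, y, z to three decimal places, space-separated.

θ = κ·ℓ = 1.2435 × 1.6941 = 2.10661 rad
ρ = (1 − cos θ)/κ = (1 − -0.51054)/1.2435 = 1.21475
z = sin θ / κ = 0.85985/1.2435 = 0.69148
x = ρ cos φ = 1.21475 × cos(19.99°) = 1.14157
y = ρ sin φ = 1.21475 × sin(19.99°) = 0.41527

1.142 0.415 0.691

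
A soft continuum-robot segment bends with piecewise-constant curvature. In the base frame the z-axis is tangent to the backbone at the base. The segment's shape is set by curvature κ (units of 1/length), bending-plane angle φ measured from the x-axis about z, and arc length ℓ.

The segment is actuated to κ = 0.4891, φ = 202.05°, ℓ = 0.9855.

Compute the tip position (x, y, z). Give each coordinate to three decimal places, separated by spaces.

-0.216 -0.087 0.948

θ = κ·ℓ = 0.4891 × 0.9855 = 0.48201 rad
ρ = (1 − cos θ)/κ = (1 − 0.88607)/0.4891 = 0.23295
z = sin θ / κ = 0.46356/0.4891 = 0.94778
x = ρ cos φ = 0.23295 × cos(202.05°) = -0.21591
y = ρ sin φ = 0.23295 × sin(202.05°) = -0.08745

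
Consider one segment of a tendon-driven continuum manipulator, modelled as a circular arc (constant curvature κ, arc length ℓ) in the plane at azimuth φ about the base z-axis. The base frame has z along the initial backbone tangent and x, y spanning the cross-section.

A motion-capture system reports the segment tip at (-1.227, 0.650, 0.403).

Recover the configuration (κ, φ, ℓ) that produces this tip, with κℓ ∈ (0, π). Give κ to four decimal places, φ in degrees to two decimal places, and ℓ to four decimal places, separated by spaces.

1.3285 152.09 1.9396

ρ = √(x²+y²) = √(-1.227² + 0.650²) = 1.38853
φ = atan2(y, x) mod 360° = atan2(0.650, -1.227) = 152.0877°
|p|² = ρ² + z² = 1.38853² + 0.403² = 2.09044
κ = 2ρ / |p|² = 2×1.38853 / 2.09044 = 1.32846
θ = 2·atan2(ρ, z) = 2·atan2(1.38853, 0.403) = 2.57665 rad
ℓ = θ/κ = 2.57665/1.32846 = 1.93957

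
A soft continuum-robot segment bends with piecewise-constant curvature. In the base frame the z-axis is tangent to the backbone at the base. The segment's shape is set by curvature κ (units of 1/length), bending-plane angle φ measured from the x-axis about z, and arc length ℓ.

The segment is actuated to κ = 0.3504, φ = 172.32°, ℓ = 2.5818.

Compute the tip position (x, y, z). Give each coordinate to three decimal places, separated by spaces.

θ = κ·ℓ = 0.3504 × 2.5818 = 0.90466 rad
ρ = (1 − cos θ)/κ = (1 − 0.61795)/0.3504 = 1.09032
z = sin θ / κ = 0.78622/0.3504 = 2.24377
x = ρ cos φ = 1.09032 × cos(172.32°) = -1.08054
y = ρ sin φ = 1.09032 × sin(172.32°) = 0.14571

-1.081 0.146 2.244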